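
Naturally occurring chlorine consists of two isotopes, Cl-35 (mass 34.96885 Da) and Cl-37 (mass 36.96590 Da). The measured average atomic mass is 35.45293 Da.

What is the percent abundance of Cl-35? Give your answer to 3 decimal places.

With x = fraction of Cl-35 (so Cl-37 is 1 − x):
34.96885·x + 36.96590·(1 − x) = 35.45293
(34.96885 − 36.96590)·x = 35.45293 − 36.96590
x = -1.51297 / -1.99705 = 0.75760 → 75.760% Cl-35, 24.240% Cl-37.

75.760%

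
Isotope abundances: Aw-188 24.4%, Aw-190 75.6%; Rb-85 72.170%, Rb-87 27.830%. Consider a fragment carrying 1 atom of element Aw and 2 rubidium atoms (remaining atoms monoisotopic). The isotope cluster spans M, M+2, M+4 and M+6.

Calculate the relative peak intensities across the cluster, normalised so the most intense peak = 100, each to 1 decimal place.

Element Aw pattern (n=1): 0.2440 : 0.7560
Rubidium pattern (n=2): 0.52085089 : 0.40169822 : 0.07745089
Convolve the two distributions (both contribute in 2-u steps):
  M: 0.2440×0.52085089 = 0.127088
  M+2: 0.2440×0.40169822 + 0.7560×0.52085089 = 0.491778
  M+4: 0.2440×0.07745089 + 0.7560×0.40169822 = 0.322582
  M+6: 0.7560×0.07745089 = 0.058553
Scale to base peak (0.491778) = 100: 25.8 : 100.0 : 65.6 : 11.9

25.8 : 100.0 : 65.6 : 11.9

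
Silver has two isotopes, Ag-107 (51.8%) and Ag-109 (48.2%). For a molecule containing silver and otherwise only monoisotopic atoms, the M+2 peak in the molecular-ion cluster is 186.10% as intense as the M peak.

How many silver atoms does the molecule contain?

For n independent Ag atoms, I(M+2)/I(M) = n · (abundance Ag-109) / (abundance Ag-107) = n · 0.482/0.518.
n = 1.8610 × 0.518/0.482 = 2.00 ≈ 2

2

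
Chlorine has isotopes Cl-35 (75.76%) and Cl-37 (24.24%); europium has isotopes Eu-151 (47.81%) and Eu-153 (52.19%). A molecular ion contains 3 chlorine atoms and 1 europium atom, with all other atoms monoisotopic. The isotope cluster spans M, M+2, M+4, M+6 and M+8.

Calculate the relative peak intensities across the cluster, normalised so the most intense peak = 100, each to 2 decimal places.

48.75 : 100.00 : 66.05 : 17.94 : 1.74

Chlorine pattern (n=3): 0.4348304 : 0.41738208 : 0.13354464 : 0.01424288
Europium pattern (n=1): 0.4781 : 0.5219
Convolve the two distributions (both contribute in 2-u steps):
  M: 0.4348304×0.4781 = 0.207892
  M+2: 0.4348304×0.5219 + 0.41738208×0.4781 = 0.426488
  M+4: 0.41738208×0.5219 + 0.13354464×0.4781 = 0.281679
  M+6: 0.13354464×0.5219 + 0.01424288×0.4781 = 0.076506
  M+8: 0.01424288×0.5219 = 0.007433
Scale to base peak (0.426488) = 100: 48.75 : 100.00 : 66.05 : 17.94 : 1.74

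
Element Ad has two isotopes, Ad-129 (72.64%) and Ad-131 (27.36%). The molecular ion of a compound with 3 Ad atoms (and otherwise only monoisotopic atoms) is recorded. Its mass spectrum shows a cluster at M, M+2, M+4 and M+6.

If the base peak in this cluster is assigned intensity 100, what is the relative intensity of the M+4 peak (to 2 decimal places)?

(0.7264 + 0.2736)^3 gives M 0.3833, M+2 0.4331, M+4 0.1631, M+6 0.0205; the largest is M+2.
P(M+2) = C(3,1) × 0.7264^2 × 0.2736^1 = 3 × 0.52765696 × 0.2736 = 0.433101 (base)
P(M+4) = C(3,2) × 0.7264^1 × 0.2736^2 = 3 × 0.7264 × 0.07485696 = 0.163128
Relative intensity = 0.163128 / 0.433101 × 100 = 37.67

37.67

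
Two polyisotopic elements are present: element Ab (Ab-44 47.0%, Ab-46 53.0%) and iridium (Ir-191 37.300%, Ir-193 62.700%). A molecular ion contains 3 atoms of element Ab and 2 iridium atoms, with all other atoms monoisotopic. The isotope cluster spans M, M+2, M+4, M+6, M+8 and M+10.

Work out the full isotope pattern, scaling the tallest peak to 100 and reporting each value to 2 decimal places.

Element Ab pattern (n=3): 0.103823 : 0.351231 : 0.396069 : 0.148877
Iridium pattern (n=2): 0.139129 : 0.467742 : 0.393129
Convolve the two distributions (both contribute in 2-u steps):
  M: 0.103823×0.139129 = 0.014445
  M+2: 0.103823×0.467742 + 0.351231×0.139129 = 0.097429
  M+4: 0.103823×0.393129 + 0.351231×0.467742 + 0.396069×0.139129 = 0.260206
  M+6: 0.351231×0.393129 + 0.396069×0.467742 + 0.148877×0.139129 = 0.344050
  M+8: 0.396069×0.393129 + 0.148877×0.467742 = 0.225342
  M+10: 0.148877×0.393129 = 0.058528
Scale to base peak (0.344050) = 100: 4.20 : 28.32 : 75.63 : 100.00 : 65.50 : 17.01

4.20 : 28.32 : 75.63 : 100.00 : 65.50 : 17.01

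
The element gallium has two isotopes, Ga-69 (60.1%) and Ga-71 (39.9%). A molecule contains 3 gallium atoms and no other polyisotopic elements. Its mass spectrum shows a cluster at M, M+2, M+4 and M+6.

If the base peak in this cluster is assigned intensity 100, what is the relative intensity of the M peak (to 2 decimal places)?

Term probabilities: M 0.2171, M+2 0.4324, M+4 0.2870, M+6 0.0635. Base peak = M+2.
P(M+2) = C(3,1) × 0.601^2 × 0.399^1 = 3 × 0.361201 × 0.3990 = 0.432358 (base)
P(M) = C(3,0) × 0.601^3 × 0.399^0 = 1 × 0.2170818 × 1.0000 = 0.217082
Relative intensity = 0.217082 / 0.432358 × 100 = 50.21

50.21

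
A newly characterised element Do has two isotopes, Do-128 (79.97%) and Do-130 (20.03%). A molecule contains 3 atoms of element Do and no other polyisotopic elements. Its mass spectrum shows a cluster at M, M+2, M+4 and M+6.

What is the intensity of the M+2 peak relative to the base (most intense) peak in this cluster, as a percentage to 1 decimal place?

Term probabilities: M 0.5114, M+2 0.3843, M+4 0.0963, M+6 0.0080. Base peak = M.
P(M) = C(3,0) × 0.7997^3 × 0.2003^0 = 1 × 0.51142422 × 1.0000 = 0.511424 (base)
P(M+2) = C(3,1) × 0.7997^2 × 0.2003^1 = 3 × 0.63952009 × 0.2003 = 0.384288
Relative intensity = 0.384288 / 0.511424 × 100 = 75.1

75.1%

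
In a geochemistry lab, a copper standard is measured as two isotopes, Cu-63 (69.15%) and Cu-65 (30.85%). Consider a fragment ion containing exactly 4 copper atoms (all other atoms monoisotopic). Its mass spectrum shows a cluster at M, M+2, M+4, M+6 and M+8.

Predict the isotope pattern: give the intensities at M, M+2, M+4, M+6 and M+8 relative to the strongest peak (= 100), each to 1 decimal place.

56.0 : 100.0 : 66.9 : 19.9 : 2.2

Each Cu atom is independently Cu-63 (p = 0.6915) or Cu-65 (q = 0.3085); the cluster is the binomial expansion (p + q)^4.
P(M) = 0.6915^4 = 0.228649
P(M+2) = 4 × 0.6915^3 × 0.3085^1 = 0.408030
P(M+4) = 6 × 0.6915^2 × 0.3085^2 = 0.273052
P(M+6) = 4 × 0.6915^1 × 0.3085^3 = 0.081212
P(M+8) = 0.3085^4 = 0.009058
The M+2 peak is largest (0.408030); scaling to 100 gives 56.0 : 100.0 : 66.9 : 19.9 : 2.2.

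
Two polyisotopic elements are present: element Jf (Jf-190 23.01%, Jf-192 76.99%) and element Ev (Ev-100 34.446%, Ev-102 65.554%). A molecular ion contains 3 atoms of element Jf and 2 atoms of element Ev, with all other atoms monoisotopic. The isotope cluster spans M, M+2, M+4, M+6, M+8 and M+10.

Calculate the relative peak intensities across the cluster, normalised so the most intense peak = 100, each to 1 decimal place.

0.4 : 5.2 : 28.5 : 76.3 : 100.0 : 51.3

Element Jf pattern (n=3): 0.01218288 : 0.1222894 : 0.40917257 : 0.45635515
Element Ev pattern (n=2): 0.11865269 : 0.45161462 : 0.42973269
Convolve the two distributions (both contribute in 2-u steps):
  M: 0.01218288×0.11865269 = 0.001446
  M+2: 0.01218288×0.45161462 + 0.1222894×0.11865269 = 0.020012
  M+4: 0.01218288×0.42973269 + 0.1222894×0.45161462 + 0.40917257×0.11865269 = 0.109012
  M+6: 0.1222894×0.42973269 + 0.40917257×0.45161462 + 0.45635515×0.11865269 = 0.291488
  M+8: 0.40917257×0.42973269 + 0.45635515×0.45161462 = 0.381931
  M+10: 0.45635515×0.42973269 = 0.196111
Scale to base peak (0.381931) = 100: 0.4 : 5.2 : 28.5 : 76.3 : 100.0 : 51.3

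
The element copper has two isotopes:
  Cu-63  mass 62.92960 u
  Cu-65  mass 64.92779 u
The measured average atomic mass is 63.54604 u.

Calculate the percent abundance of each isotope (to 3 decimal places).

Cu-63: 69.150%, Cu-65: 30.850%

With x = fraction of Cu-63 (so Cu-65 is 1 − x):
62.92960·x + 64.92779·(1 − x) = 63.54604
(62.92960 − 64.92779)·x = 63.54604 − 64.92779
x = -1.38175 / -1.99819 = 0.69150 → 69.150% Cu-63, 30.850% Cu-65.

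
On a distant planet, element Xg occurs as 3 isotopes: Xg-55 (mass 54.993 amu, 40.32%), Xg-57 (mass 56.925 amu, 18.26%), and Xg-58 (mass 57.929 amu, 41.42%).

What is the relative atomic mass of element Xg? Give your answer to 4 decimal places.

Weight each isotope mass by its fractional abundance: 0.4032 × 54.993 + 0.1826 × 56.925 + 0.4142 × 57.929
= 22.17318 + 10.39451 + 23.99419 = 56.56188 amu

56.5619 amu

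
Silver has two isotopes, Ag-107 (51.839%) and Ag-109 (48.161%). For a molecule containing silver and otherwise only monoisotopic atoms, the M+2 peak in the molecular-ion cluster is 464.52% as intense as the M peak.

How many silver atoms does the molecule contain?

5

With n Ag atoms, P(M+2)/P(M) = C(n,1)·p^(n−1)q / p^n = n·q/p = n · 0.48161/0.51839.
n = 4.6452 × 0.51839/0.48161 = 5.00 ≈ 5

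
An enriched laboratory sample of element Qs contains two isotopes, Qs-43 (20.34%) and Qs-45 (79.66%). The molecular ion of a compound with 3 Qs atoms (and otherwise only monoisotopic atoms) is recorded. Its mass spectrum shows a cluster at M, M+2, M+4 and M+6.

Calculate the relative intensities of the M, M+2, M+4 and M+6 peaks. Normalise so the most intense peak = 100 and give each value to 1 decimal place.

1.7 : 19.6 : 76.6 : 100.0

Each Qs atom is independently Qs-43 (p = 0.2034) or Qs-45 (q = 0.7966); the cluster is the binomial expansion (p + q)^3.
P(M) = 0.2034^3 = 0.008415
P(M+2) = 3 × 0.2034^2 × 0.7966^1 = 0.098870
P(M+4) = 3 × 0.2034^1 × 0.7966^2 = 0.387216
P(M+6) = 0.7966^3 = 0.505500
The M+6 peak is largest (0.505500); scaling to 100 gives 1.7 : 19.6 : 76.6 : 100.0.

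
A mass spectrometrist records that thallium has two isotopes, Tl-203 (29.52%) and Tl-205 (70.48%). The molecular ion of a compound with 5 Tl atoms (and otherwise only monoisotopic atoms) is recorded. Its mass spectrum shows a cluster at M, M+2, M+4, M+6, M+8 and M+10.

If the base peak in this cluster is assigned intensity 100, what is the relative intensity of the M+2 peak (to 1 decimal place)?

7.3

Term probabilities: M 0.0022, M+2 0.0268, M+4 0.1278, M+6 0.3051, M+8 0.3642, M+10 0.1739. Base peak = M+8.
P(M+8) = C(5,4) × 0.2952^1 × 0.7048^4 = 5 × 0.2952 × 0.24675365 = 0.364208 (base)
P(M+2) = C(5,1) × 0.2952^4 × 0.7048^1 = 5 × 0.00759391 × 0.7048 = 0.026761
Relative intensity = 0.026761 / 0.364208 × 100 = 7.3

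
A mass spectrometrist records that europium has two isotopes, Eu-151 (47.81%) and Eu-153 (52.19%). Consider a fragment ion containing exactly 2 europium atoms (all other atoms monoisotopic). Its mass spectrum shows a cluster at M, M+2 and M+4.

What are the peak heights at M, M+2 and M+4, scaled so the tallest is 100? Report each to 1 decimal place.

45.8 : 100.0 : 54.6

Each Eu atom is independently Eu-151 (p = 0.4781) or Eu-153 (q = 0.5219); the cluster is the binomial expansion (p + q)^2.
P(M) = 0.4781^2 = 0.228580
P(M+2) = 2 × 0.4781^1 × 0.5219^1 = 0.499041
P(M+4) = 0.5219^2 = 0.272380
The M+2 peak is largest (0.499041); scaling to 100 gives 45.8 : 100.0 : 54.6.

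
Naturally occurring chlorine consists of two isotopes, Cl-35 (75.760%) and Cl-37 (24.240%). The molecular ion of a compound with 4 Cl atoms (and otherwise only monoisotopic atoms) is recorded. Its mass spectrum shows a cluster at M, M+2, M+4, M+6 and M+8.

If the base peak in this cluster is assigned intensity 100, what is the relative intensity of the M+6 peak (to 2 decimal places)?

10.24

Term probabilities: M 0.3294, M+2 0.4216, M+4 0.2023, M+6 0.0432, M+8 0.0035. Base peak = M+2.
P(M+2) = C(4,1) × 0.75760^3 × 0.24240^1 = 4 × 0.4348304 × 0.2424 = 0.421612 (base)
P(M+6) = C(4,3) × 0.75760^1 × 0.24240^3 = 4 × 0.7576 × 0.01424288 = 0.043162
Relative intensity = 0.043162 / 0.421612 × 100 = 10.24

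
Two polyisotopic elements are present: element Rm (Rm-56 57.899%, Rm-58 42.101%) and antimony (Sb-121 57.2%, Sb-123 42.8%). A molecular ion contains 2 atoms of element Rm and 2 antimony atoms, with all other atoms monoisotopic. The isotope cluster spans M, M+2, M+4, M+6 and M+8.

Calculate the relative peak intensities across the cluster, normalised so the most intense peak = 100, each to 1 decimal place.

Element Rm pattern (n=2): 0.33522942 : 0.48752116 : 0.17724942
Antimony pattern (n=2): 0.327184 : 0.489632 : 0.183184
Convolve the two distributions (both contribute in 2-u steps):
  M: 0.33522942×0.327184 = 0.109682
  M+2: 0.33522942×0.489632 + 0.48752116×0.327184 = 0.323648
  M+4: 0.33522942×0.183184 + 0.48752116×0.489632 + 0.17724942×0.327184 = 0.358108
  M+6: 0.48752116×0.183184 + 0.17724942×0.489632 = 0.176093
  M+8: 0.17724942×0.183184 = 0.032469
Scale to base peak (0.358108) = 100: 30.6 : 90.4 : 100.0 : 49.2 : 9.1

30.6 : 90.4 : 100.0 : 49.2 : 9.1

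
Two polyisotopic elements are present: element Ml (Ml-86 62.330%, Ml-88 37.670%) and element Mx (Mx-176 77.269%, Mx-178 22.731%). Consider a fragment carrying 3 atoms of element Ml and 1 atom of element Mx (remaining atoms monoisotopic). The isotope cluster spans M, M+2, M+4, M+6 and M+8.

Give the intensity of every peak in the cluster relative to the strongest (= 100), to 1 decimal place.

47.5 : 100.0 : 77.3 : 25.8 : 3.1

Element Ml pattern (n=3): 0.24215385 : 0.43904712 : 0.26534421 : 0.05345482
Element Mx pattern (n=1): 0.77269 : 0.22731
Convolve the two distributions (both contribute in 2-u steps):
  M: 0.24215385×0.77269 = 0.187110
  M+2: 0.24215385×0.22731 + 0.43904712×0.77269 = 0.394291
  M+4: 0.43904712×0.22731 + 0.26534421×0.77269 = 0.304829
  M+6: 0.26534421×0.22731 + 0.05345482×0.77269 = 0.101619
  M+8: 0.05345482×0.22731 = 0.012151
Scale to base peak (0.394291) = 100: 47.5 : 100.0 : 77.3 : 25.8 : 3.1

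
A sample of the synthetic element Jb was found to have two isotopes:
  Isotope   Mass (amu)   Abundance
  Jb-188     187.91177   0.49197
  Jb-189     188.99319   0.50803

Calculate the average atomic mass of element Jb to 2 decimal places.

Ar = Σ fᵢ·mᵢ = 0.49197 × 187.91177 + 0.50803 × 188.99319
= 92.446953 + 96.014210 = 188.461163 amu

188.46 amu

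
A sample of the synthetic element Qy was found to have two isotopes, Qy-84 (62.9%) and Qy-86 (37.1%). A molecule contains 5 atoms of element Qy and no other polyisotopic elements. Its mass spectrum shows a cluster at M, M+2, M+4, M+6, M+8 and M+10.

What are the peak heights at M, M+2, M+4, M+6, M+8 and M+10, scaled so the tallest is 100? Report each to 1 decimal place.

The 5 Qy atoms are independent, so intensities follow the terms of (0.629 + 0.371)^5.
P(M) = 0.629^5 = 0.098459
P(M+2) = 5 × 0.629^4 × 0.371^1 = 0.290366
P(M+4) = 10 × 0.629^3 × 0.371^2 = 0.342531
P(M+6) = 10 × 0.629^2 × 0.371^3 = 0.202033
P(M+8) = 5 × 0.629^1 × 0.371^4 = 0.059582
P(M+10) = 0.371^5 = 0.007029
The M+4 peak is largest (0.342531); scaling to 100 gives 28.7 : 84.8 : 100.0 : 59.0 : 17.4 : 2.1.

28.7 : 84.8 : 100.0 : 59.0 : 17.4 : 2.1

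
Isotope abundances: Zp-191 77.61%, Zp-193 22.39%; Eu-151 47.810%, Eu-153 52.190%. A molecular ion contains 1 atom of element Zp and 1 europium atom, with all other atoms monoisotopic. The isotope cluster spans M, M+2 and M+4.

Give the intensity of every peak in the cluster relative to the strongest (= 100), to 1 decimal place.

72.5 : 100.0 : 22.8

Element Zp pattern (n=1): 0.7761 : 0.2239
Europium pattern (n=1): 0.4781 : 0.5219
Convolve the two distributions (both contribute in 2-u steps):
  M: 0.7761×0.4781 = 0.371053
  M+2: 0.7761×0.5219 + 0.2239×0.4781 = 0.512093
  M+4: 0.2239×0.5219 = 0.116853
Scale to base peak (0.512093) = 100: 72.5 : 100.0 : 22.8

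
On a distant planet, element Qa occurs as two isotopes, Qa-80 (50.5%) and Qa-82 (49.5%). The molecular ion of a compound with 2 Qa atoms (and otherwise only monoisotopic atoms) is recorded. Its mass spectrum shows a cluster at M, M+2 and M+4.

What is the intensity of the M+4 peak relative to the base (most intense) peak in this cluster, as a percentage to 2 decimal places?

(0.505 + 0.495)^2 gives M 0.2550, M+2 0.5000, M+4 0.2450; the largest is M+2.
P(M+2) = C(2,1) × 0.505^1 × 0.495^1 = 2 × 0.5050 × 0.4950 = 0.499950 (base)
P(M+4) = C(2,2) × 0.505^0 × 0.495^2 = 1 × 1.0000 × 0.245025 = 0.245025
Relative intensity = 0.245025 / 0.499950 × 100 = 49.01

49.01%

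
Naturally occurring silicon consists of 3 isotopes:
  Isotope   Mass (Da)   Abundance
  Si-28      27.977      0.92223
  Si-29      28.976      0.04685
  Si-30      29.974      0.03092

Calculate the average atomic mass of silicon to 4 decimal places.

28.0856 Da

The abundance-weighted mean is 0.92223 × 27.977 + 0.04685 × 28.976 + 0.03092 × 29.974
= 25.80123 + 1.35753 + 0.92680 = 28.08556 Da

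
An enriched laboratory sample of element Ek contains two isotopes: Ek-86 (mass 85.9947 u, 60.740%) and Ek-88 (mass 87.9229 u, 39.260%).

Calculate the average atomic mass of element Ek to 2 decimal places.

Average mass = Σ (abundance × isotope mass) = 0.60740 × 85.9947 + 0.39260 × 87.9229
= 52.23318 + 34.51853 = 86.75171 u

86.75 u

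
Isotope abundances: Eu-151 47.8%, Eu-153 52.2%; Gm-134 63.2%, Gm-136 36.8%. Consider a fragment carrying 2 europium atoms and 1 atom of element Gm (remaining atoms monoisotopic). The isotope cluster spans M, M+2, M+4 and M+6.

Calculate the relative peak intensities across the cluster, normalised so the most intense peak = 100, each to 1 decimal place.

36.1 : 100.0 : 89.1 : 25.1

Europium pattern (n=2): 0.228484 : 0.499032 : 0.272484
Element Gm pattern (n=1): 0.6320 : 0.3680
Convolve the two distributions (both contribute in 2-u steps):
  M: 0.228484×0.6320 = 0.144402
  M+2: 0.228484×0.3680 + 0.499032×0.6320 = 0.399470
  M+4: 0.499032×0.3680 + 0.272484×0.6320 = 0.355854
  M+6: 0.272484×0.3680 = 0.100274
Scale to base peak (0.399470) = 100: 36.1 : 100.0 : 89.1 : 25.1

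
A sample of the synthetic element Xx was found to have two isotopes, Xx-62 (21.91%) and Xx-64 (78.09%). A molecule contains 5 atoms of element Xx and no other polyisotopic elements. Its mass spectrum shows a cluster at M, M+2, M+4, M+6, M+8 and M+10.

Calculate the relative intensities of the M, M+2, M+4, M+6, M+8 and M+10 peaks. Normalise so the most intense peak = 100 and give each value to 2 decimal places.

0.12 : 2.21 : 15.74 : 56.11 : 100.00 : 71.28

Each Xx atom is independently Xx-62 (p = 0.2191) or Xx-64 (q = 0.7809); the cluster is the binomial expansion (p + q)^5.
P(M) = 0.2191^5 = 0.000505
P(M+2) = 5 × 0.2191^4 × 0.7809^1 = 0.008998
P(M+4) = 10 × 0.2191^3 × 0.7809^2 = 0.064138
P(M+6) = 10 × 0.2191^2 × 0.7809^3 = 0.228597
P(M+8) = 5 × 0.2191^1 × 0.7809^4 = 0.407375
P(M+10) = 0.7809^5 = 0.290387
The M+8 peak is largest (0.407375); scaling to 100 gives 0.12 : 2.21 : 15.74 : 56.11 : 100.00 : 71.28.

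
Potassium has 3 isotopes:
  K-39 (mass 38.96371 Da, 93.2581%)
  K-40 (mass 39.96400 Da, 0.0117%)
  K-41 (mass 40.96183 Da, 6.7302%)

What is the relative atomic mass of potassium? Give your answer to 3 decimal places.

39.098 Da

Ar = Σ fᵢ·mᵢ = 0.932581 × 38.96371 + 0.000117 × 39.96400 + 0.067302 × 40.96183
= 36.336816 + 0.004676 + 2.756813 = 39.098305 Da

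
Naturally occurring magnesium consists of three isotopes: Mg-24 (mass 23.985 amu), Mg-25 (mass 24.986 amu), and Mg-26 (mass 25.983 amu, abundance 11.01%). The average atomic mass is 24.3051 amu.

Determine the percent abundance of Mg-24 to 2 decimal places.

78.99%

Let x and y be the fractions of Mg-24 and Mg-25. Then x + y = 1 − 0.1101 = 0.8899 and 23.985x + 24.986y = 24.3051 − 0.1101×25.983 = 21.4443717.
Substituting: 23.985x + 24.986(0.8899 − x) = 21.4443717
(23.985 − 24.986)x = -0.7906697  ⇒  x = 0.78988, y = 0.10002
Mg-24: 78.99%, Mg-25: 10.00%.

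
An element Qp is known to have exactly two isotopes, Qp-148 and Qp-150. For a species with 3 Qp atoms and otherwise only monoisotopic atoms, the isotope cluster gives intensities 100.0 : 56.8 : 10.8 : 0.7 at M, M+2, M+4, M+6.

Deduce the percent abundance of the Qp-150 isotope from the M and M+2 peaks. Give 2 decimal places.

Let p = fractional abundance of Qp-148. I(M+2)/I(M) = [C(3,1)·p^2·(1−p)] / p^3 = 3·(1−p)/p = 56.8/100.0 = 0.5680
(1−p)/p = 0.5680/3 = 0.1893  ⇒  p = 1/(1 + 0.1893) = 0.8408
Qp-148: 84.08%, Qp-150: 15.92%.

15.92%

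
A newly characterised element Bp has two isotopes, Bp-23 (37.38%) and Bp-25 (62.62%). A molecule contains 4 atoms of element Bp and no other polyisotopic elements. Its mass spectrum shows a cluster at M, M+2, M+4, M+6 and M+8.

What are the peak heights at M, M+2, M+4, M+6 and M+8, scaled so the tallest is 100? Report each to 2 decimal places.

Each Bp atom is independently Bp-23 (p = 0.3738) or Bp-25 (q = 0.6262); the cluster is the binomial expansion (p + q)^4.
P(M) = 0.3738^4 = 0.019523
P(M+2) = 4 × 0.3738^3 × 0.6262^1 = 0.130825
P(M+4) = 6 × 0.3738^2 × 0.6262^2 = 0.328743
P(M+6) = 4 × 0.3738^1 × 0.6262^3 = 0.367146
P(M+8) = 0.6262^4 = 0.153763
The M+6 peak is largest (0.367146); scaling to 100 gives 5.32 : 35.63 : 89.54 : 100.00 : 41.88.

5.32 : 35.63 : 89.54 : 100.00 : 41.88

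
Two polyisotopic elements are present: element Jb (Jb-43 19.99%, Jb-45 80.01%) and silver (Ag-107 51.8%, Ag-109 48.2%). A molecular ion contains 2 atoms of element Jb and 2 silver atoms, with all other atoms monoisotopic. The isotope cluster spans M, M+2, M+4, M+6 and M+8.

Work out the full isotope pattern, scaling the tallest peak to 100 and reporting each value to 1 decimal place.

2.7 : 26.9 : 86.5 : 100.0 : 37.7

Element Jb pattern (n=2): 0.03996001 : 0.31987998 : 0.64016001
Silver pattern (n=2): 0.268324 : 0.499352 : 0.232324
Convolve the two distributions (both contribute in 2-u steps):
  M: 0.03996001×0.268324 = 0.010722
  M+2: 0.03996001×0.499352 + 0.31987998×0.268324 = 0.105786
  M+4: 0.03996001×0.232324 + 0.31987998×0.499352 + 0.64016001×0.268324 = 0.340787
  M+6: 0.31987998×0.232324 + 0.64016001×0.499352 = 0.393981
  M+8: 0.64016001×0.232324 = 0.148725
Scale to base peak (0.393981) = 100: 2.7 : 26.9 : 86.5 : 100.0 : 37.7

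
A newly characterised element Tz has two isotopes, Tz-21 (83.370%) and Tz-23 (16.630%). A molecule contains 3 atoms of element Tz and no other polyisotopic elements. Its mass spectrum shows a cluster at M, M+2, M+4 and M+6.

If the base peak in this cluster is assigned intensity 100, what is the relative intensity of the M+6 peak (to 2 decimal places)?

0.79

(0.83370 + 0.16630)^3 gives M 0.5795, M+2 0.3468, M+4 0.0692, M+6 0.0046; the largest is M.
P(M) = C(3,0) × 0.83370^3 × 0.16630^0 = 1 × 0.57946793 × 1.0000 = 0.579468 (base)
P(M+6) = C(3,3) × 0.83370^0 × 0.16630^3 = 1 × 1.0000 × 0.00459914 = 0.004599
Relative intensity = 0.004599 / 0.579468 × 100 = 0.79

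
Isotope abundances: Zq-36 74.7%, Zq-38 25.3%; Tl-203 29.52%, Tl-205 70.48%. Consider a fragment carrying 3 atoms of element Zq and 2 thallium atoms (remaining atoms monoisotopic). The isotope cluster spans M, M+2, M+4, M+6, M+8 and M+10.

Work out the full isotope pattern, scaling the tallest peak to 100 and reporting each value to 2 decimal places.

9.18 : 53.15 : 100.00 : 68.59 : 19.71 : 2.03

Element Zq pattern (n=3): 0.41683272 : 0.42352883 : 0.14344417 : 0.01619428
Thallium pattern (n=2): 0.08714304 : 0.41611392 : 0.49674304
Convolve the two distributions (both contribute in 2-u steps):
  M: 0.41683272×0.08714304 = 0.036324
  M+2: 0.41683272×0.41611392 + 0.42352883×0.08714304 = 0.210357
  M+4: 0.41683272×0.49674304 + 0.42352883×0.41611392 + 0.14344417×0.08714304 = 0.395795
  M+6: 0.42352883×0.49674304 + 0.14344417×0.41611392 + 0.01619428×0.08714304 = 0.271485
  M+8: 0.14344417×0.49674304 + 0.01619428×0.41611392 = 0.077994
  M+10: 0.01619428×0.49674304 = 0.008044
Scale to base peak (0.395795) = 100: 9.18 : 53.15 : 100.00 : 68.59 : 19.71 : 2.03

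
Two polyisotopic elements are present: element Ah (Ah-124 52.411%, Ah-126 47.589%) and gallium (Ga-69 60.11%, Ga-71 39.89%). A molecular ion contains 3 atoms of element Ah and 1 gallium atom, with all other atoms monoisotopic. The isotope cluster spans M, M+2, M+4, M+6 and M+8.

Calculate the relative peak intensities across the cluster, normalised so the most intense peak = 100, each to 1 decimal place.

23.4 : 79.1 : 100.0 : 55.8 : 11.6

Element Ah pattern (n=3): 0.14396845 : 0.39216852 : 0.35608761 : 0.10777542
Gallium pattern (n=1): 0.6011 : 0.3989
Convolve the two distributions (both contribute in 2-u steps):
  M: 0.14396845×0.6011 = 0.086539
  M+2: 0.14396845×0.3989 + 0.39216852×0.6011 = 0.293162
  M+4: 0.39216852×0.3989 + 0.35608761×0.6011 = 0.370480
  M+6: 0.35608761×0.3989 + 0.10777542×0.6011 = 0.206827
  M+8: 0.10777542×0.3989 = 0.042992
Scale to base peak (0.370480) = 100: 23.4 : 79.1 : 100.0 : 55.8 : 11.6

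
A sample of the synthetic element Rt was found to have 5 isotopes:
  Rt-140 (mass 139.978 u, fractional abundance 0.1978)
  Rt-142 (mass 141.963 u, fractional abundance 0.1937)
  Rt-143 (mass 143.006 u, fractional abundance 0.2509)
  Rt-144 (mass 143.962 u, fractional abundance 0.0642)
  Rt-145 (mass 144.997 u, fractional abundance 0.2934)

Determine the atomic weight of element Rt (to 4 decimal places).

142.8506 u

The abundance-weighted mean is 0.1978 × 139.978 + 0.1937 × 141.963 + 0.2509 × 143.006 + 0.0642 × 143.962 + 0.2934 × 144.997
= 27.68765 + 27.49823 + 35.88021 + 9.24236 + 42.54212 = 142.85057 u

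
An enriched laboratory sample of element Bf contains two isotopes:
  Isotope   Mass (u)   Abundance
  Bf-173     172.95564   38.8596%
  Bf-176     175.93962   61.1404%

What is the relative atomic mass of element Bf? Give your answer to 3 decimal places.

Weight each isotope mass by its fractional abundance: 0.388596 × 172.95564 + 0.611404 × 175.93962
= 67.209870 + 107.570187 = 174.780057 u

174.780 u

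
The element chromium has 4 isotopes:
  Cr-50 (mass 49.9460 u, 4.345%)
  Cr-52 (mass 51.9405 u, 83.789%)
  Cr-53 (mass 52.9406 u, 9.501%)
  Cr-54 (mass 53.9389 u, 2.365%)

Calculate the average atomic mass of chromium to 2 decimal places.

52.00 u

Ar = Σ fᵢ·mᵢ = 0.04345 × 49.9460 + 0.83789 × 51.9405 + 0.09501 × 52.9406 + 0.02365 × 53.9389
= 2.17015 + 43.52043 + 5.02989 + 1.27565 = 51.99612 u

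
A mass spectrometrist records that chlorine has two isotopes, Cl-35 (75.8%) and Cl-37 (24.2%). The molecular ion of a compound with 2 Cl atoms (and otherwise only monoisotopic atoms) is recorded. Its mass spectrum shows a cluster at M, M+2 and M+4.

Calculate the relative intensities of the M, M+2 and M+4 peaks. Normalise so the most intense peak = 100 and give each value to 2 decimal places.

100.00 : 63.85 : 10.19

The 2 Cl atoms are independent, so intensities follow the terms of (0.758 + 0.242)^2.
P(M) = 0.758^2 = 0.574564
P(M+2) = 2 × 0.758^1 × 0.242^1 = 0.366872
P(M+4) = 0.242^2 = 0.058564
The M peak is largest (0.574564); scaling to 100 gives 100.00 : 63.85 : 10.19.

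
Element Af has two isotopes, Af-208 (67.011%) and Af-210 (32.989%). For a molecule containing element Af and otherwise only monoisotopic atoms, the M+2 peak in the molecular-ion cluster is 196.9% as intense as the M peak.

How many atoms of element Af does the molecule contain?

With n Af atoms, P(M+2)/P(M) = C(n,1)·p^(n−1)q / p^n = n·q/p = n · 0.32989/0.67011.
n = 1.969 × 0.67011/0.32989 = 4.00 ≈ 4

4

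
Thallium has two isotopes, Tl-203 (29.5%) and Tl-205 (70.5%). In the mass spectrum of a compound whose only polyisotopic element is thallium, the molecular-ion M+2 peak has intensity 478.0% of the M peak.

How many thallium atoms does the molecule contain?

The M+2/M ratio from n Tl atoms is n · q/p = n · 0.705/0.295.
n = 4.780 × 0.295/0.705 = 2.00 ≈ 2

2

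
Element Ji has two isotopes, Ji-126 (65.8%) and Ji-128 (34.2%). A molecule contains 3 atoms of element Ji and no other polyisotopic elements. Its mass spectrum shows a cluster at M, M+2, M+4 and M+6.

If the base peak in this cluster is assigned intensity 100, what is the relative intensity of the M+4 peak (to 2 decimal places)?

Term probabilities: M 0.2849, M+2 0.4442, M+4 0.2309, M+6 0.0400. Base peak = M+2.
P(M+2) = C(3,1) × 0.658^2 × 0.342^1 = 3 × 0.432964 × 0.3420 = 0.444221 (base)
P(M+4) = C(3,2) × 0.658^1 × 0.342^2 = 3 × 0.6580 × 0.116964 = 0.230887
Relative intensity = 0.230887 / 0.444221 × 100 = 51.98

51.98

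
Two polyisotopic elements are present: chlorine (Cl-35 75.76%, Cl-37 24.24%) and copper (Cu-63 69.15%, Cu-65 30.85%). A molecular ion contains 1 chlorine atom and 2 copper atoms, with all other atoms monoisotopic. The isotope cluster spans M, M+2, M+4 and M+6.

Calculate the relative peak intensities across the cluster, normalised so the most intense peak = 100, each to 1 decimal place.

Chlorine pattern (n=1): 0.7576 : 0.2424
Copper pattern (n=2): 0.47817225 : 0.4266555 : 0.09517225
Convolve the two distributions (both contribute in 2-u steps):
  M: 0.7576×0.47817225 = 0.362263
  M+2: 0.7576×0.4266555 + 0.2424×0.47817225 = 0.439143
  M+4: 0.7576×0.09517225 + 0.2424×0.4266555 = 0.175524
  M+6: 0.2424×0.09517225 = 0.023070
Scale to base peak (0.439143) = 100: 82.5 : 100.0 : 40.0 : 5.3

82.5 : 100.0 : 40.0 : 5.3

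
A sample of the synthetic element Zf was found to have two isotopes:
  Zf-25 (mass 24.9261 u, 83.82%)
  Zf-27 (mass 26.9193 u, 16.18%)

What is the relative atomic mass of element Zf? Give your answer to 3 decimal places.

The abundance-weighted mean is 0.8382 × 24.9261 + 0.1618 × 26.9193
= 20.89306 + 4.35554 = 25.24860 u

25.249 u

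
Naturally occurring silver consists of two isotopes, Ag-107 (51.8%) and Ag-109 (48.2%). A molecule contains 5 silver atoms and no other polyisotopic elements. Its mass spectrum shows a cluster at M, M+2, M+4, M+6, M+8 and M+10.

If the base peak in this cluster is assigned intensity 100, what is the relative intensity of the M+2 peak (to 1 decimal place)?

53.7

Binomial terms of (0.518 + 0.482)^5: M 0.0373, M+2 0.1735, M+4 0.3229, M+6 0.3005, M+8 0.1398, M+10 0.0260 → M+4 is the base peak.
P(M+4) = C(5,2) × 0.518^3 × 0.482^2 = 10 × 0.13899183 × 0.232324 = 0.322911 (base)
P(M+2) = C(5,1) × 0.518^4 × 0.482^1 = 5 × 0.07199777 × 0.4820 = 0.173515
Relative intensity = 0.173515 / 0.322911 × 100 = 53.7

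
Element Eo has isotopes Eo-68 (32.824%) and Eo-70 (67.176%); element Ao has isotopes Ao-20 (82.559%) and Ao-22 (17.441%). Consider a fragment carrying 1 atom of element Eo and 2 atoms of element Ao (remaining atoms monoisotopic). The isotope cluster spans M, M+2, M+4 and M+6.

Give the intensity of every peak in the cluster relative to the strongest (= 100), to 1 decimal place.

Element Eo pattern (n=1): 0.32824 : 0.67176
Element Ao pattern (n=2): 0.68159885 : 0.2879823 : 0.03041885
Convolve the two distributions (both contribute in 2-u steps):
  M: 0.32824×0.68159885 = 0.223728
  M+2: 0.32824×0.2879823 + 0.67176×0.68159885 = 0.552398
  M+4: 0.32824×0.03041885 + 0.67176×0.2879823 = 0.203440
  M+6: 0.67176×0.03041885 = 0.020434
Scale to base peak (0.552398) = 100: 40.5 : 100.0 : 36.8 : 3.7

40.5 : 100.0 : 36.8 : 3.7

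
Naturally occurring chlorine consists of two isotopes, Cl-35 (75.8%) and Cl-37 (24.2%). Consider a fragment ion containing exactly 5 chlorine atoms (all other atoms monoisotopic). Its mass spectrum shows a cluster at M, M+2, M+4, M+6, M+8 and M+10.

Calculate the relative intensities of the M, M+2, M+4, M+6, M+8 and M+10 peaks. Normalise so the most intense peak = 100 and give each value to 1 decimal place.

62.6 : 100.0 : 63.9 : 20.4 : 3.3 : 0.2

Each Cl atom is independently Cl-35 (p = 0.758) or Cl-37 (q = 0.242); the cluster is the binomial expansion (p + q)^5.
P(M) = 0.758^5 = 0.250234
P(M+2) = 5 × 0.758^4 × 0.242^1 = 0.399450
P(M+4) = 10 × 0.758^3 × 0.242^2 = 0.255058
P(M+6) = 10 × 0.758^2 × 0.242^3 = 0.081430
P(M+8) = 5 × 0.758^1 × 0.242^4 = 0.012999
P(M+10) = 0.242^5 = 0.000830
The M+2 peak is largest (0.399450); scaling to 100 gives 62.6 : 100.0 : 63.9 : 20.4 : 3.3 : 0.2.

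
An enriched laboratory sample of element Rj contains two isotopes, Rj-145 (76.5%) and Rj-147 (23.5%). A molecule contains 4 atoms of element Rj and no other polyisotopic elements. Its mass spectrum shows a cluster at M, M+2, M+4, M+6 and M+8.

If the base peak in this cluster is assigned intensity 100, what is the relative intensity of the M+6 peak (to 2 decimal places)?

(0.765 + 0.235)^4 gives M 0.3425, M+2 0.4208, M+4 0.1939, M+6 0.0397, M+8 0.0030; the largest is M+2.
P(M+2) = C(4,1) × 0.765^3 × 0.235^1 = 4 × 0.44769713 × 0.2350 = 0.420835 (base)
P(M+6) = C(4,3) × 0.765^1 × 0.235^3 = 4 × 0.7650 × 0.01297787 = 0.039712
Relative intensity = 0.039712 / 0.420835 × 100 = 9.44

9.44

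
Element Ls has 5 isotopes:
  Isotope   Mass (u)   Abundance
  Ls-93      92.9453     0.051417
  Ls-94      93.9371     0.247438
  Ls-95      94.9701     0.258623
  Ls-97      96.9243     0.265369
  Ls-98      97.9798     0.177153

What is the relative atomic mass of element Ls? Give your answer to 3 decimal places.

95.662 u

Average mass = Σ (abundance × isotope mass) = 0.051417 × 92.9453 + 0.247438 × 93.9371 + 0.258623 × 94.9701 + 0.265369 × 96.9243 + 0.177153 × 97.9798
= 4.77897 + 23.24361 + 24.56145 + 25.72070 + 17.35742 = 95.66215 u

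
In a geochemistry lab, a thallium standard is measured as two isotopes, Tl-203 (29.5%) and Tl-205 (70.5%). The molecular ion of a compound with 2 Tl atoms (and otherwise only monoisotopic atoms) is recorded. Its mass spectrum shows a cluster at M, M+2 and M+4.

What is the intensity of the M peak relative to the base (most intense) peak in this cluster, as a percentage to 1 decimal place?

Binomial terms of (0.295 + 0.705)^2: M 0.0870, M+2 0.4160, M+4 0.4970 → M+4 is the base peak.
P(M+4) = C(2,2) × 0.295^0 × 0.705^2 = 1 × 1.0000 × 0.497025 = 0.497025 (base)
P(M) = C(2,0) × 0.295^2 × 0.705^0 = 1 × 0.087025 × 1.0000 = 0.087025
Relative intensity = 0.087025 / 0.497025 × 100 = 17.5

17.5%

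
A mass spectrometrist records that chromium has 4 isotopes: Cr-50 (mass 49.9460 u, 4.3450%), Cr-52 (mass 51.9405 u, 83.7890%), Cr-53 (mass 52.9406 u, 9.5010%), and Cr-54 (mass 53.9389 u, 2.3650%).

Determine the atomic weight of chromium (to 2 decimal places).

52.00 u

The abundance-weighted mean is 0.043450 × 49.9460 + 0.837890 × 51.9405 + 0.095010 × 52.9406 + 0.023650 × 53.9389
= 2.17015 + 43.52043 + 5.02989 + 1.27565 = 51.99612 u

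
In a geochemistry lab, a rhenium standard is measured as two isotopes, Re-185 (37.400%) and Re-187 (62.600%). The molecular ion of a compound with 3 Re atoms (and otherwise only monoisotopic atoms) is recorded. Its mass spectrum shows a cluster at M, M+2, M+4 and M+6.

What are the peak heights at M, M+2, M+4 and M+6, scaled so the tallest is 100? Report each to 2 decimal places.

11.90 : 59.74 : 100.00 : 55.79

Each Re atom is independently Re-185 (p = 0.37400) or Re-187 (q = 0.62600); the cluster is the binomial expansion (p + q)^3.
P(M) = 0.37400^3 = 0.052314
P(M+2) = 3 × 0.37400^2 × 0.62600^1 = 0.262687
P(M+4) = 3 × 0.37400^1 × 0.62600^2 = 0.439685
P(M+6) = 0.62600^3 = 0.245314
The M+4 peak is largest (0.439685); scaling to 100 gives 11.90 : 59.74 : 100.00 : 55.79.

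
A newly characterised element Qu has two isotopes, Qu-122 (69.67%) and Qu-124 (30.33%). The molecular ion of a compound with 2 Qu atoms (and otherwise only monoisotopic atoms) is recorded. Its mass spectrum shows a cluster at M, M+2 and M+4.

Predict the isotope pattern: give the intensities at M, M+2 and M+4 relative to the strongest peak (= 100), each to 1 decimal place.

Expanding (0.6967 + 0.3033)^2:
P(M) = 0.6967^2 = 0.485391
P(M+2) = 2 × 0.6967^1 × 0.3033^1 = 0.422618
P(M+4) = 0.3033^2 = 0.091991
The M peak is largest (0.485391); scaling to 100 gives 100.0 : 87.1 : 19.0.

100.0 : 87.1 : 19.0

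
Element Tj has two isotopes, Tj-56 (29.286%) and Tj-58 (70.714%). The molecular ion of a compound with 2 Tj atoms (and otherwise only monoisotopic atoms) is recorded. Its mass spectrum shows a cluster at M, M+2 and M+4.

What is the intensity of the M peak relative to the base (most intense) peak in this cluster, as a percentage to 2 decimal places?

17.15%

Binomial terms of (0.29286 + 0.70714)^2: M 0.0858, M+2 0.4142, M+4 0.5000 → M+4 is the base peak.
P(M+4) = C(2,2) × 0.29286^0 × 0.70714^2 = 1 × 1.0000 × 0.50004698 = 0.500047 (base)
P(M) = C(2,0) × 0.29286^2 × 0.70714^0 = 1 × 0.08576698 × 1.0000 = 0.085767
Relative intensity = 0.085767 / 0.500047 × 100 = 17.15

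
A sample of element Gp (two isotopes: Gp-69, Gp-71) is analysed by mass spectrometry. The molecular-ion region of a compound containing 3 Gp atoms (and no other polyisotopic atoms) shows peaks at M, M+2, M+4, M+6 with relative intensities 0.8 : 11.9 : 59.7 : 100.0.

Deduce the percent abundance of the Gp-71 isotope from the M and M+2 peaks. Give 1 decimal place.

83.2%

Let p = fractional abundance of Gp-69. I(M+2)/I(M) = [C(3,1)·p^2·(1−p)] / p^3 = 3·(1−p)/p = 11.9/0.8 = 14.8750
(1−p)/p = 14.8750/3 = 4.9583  ⇒  p = 1/(1 + 4.9583) = 0.1678
Gp-69: 16.8%, Gp-71: 83.2%.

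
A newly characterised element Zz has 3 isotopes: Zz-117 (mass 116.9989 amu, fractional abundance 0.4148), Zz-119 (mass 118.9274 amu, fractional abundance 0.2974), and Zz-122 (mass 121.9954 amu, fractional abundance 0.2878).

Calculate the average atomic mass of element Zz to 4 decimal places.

119.0104 amu

Ar = Σ fᵢ·mᵢ = 0.4148 × 116.9989 + 0.2974 × 118.9274 + 0.2878 × 121.9954
= 48.53114 + 35.36901 + 35.11028 = 119.01043 amu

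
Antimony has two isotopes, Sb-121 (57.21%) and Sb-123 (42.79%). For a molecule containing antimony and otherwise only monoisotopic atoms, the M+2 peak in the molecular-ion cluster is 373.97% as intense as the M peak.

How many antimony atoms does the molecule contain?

With n Sb atoms, P(M+2)/P(M) = C(n,1)·p^(n−1)q / p^n = n·q/p = n · 0.4279/0.5721.
n = 3.7397 × 0.5721/0.4279 = 5.00 ≈ 5

5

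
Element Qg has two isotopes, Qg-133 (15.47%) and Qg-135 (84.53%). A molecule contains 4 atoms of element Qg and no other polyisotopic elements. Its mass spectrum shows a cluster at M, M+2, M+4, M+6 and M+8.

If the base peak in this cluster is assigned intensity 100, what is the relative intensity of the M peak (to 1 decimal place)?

Binomial terms of (0.1547 + 0.8453)^4: M 0.0006, M+2 0.0125, M+4 0.1026, M+6 0.3738, M+8 0.5106 → M+8 is the base peak.
P(M+8) = C(4,4) × 0.1547^0 × 0.8453^4 = 1 × 1.0000 × 0.51055611 = 0.510556 (base)
P(M) = C(4,0) × 0.1547^4 × 0.8453^0 = 1 × 0.00057274 × 1.0000 = 0.000573
Relative intensity = 0.000573 / 0.510556 × 100 = 0.1

0.1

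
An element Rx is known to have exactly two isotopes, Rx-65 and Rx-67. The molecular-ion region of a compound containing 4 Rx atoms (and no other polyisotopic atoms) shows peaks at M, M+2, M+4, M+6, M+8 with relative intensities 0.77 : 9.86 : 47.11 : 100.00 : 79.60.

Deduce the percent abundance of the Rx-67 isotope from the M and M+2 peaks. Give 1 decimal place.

Write p for the Rx-65 fraction. I(M+2)/I(M) = [C(4,1)·p^3·(1−p)] / p^4 = 4·(1−p)/p = 9.86/0.77 = 12.8052
(1−p)/p = 12.8052/4 = 3.2013  ⇒  p = 1/(1 + 3.2013) = 0.2380
Rx-65: 23.8%, Rx-67: 76.2%.

76.2%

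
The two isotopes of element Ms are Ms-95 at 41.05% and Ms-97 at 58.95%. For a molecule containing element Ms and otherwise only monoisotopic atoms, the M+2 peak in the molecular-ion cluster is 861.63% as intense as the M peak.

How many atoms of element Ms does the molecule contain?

With n Ms atoms, P(M+2)/P(M) = C(n,1)·p^(n−1)q / p^n = n·q/p = n · 0.5895/0.4105.
n = 8.6163 × 0.4105/0.5895 = 6.00 ≈ 6

6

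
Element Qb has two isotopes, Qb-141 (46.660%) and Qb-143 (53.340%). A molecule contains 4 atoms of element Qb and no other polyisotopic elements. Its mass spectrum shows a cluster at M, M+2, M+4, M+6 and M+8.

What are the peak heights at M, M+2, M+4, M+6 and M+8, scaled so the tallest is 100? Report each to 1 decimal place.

Each Qb atom is independently Qb-141 (p = 0.46660) or Qb-143 (q = 0.53340); the cluster is the binomial expansion (p + q)^4.
P(M) = 0.46660^4 = 0.047400
P(M+2) = 4 × 0.46660^3 × 0.53340^1 = 0.216744
P(M+4) = 6 × 0.46660^2 × 0.53340^2 = 0.371661
P(M+6) = 4 × 0.46660^1 × 0.53340^3 = 0.283246
P(M+8) = 0.53340^4 = 0.080949
The M+4 peak is largest (0.371661); scaling to 100 gives 12.8 : 58.3 : 100.0 : 76.2 : 21.8.

12.8 : 58.3 : 100.0 : 76.2 : 21.8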